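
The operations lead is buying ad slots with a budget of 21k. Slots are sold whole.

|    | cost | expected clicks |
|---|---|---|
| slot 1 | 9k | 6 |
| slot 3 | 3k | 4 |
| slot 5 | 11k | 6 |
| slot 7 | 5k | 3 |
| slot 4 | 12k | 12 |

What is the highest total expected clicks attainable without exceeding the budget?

19

Treat it as a binary knapsack problem.
Allowing fractional choices, the relaxed optimum would be about 20.0, but ad slots are indivisible.
slot 3 + slot 4: cost 3 + 12 = 15 ≤ 21, expected clicks 4 + 12 = 16.
slot 1 + slot 4: cost 9 + 12 = 21 ≤ 21, expected clicks 6 + 12 = 18.
slot 3 + slot 7 + slot 4: cost 3 + 5 + 12 = 20 ≤ 21, expected clicks 4 + 3 + 12 = 19.
Best is slot 3, slot 7, and slot 4 with total expected clicks 19.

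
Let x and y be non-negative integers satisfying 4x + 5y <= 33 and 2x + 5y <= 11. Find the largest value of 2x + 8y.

The continuous relaxation peaks at (0, 2.2) with value 17.60; rounding to a feasible lattice point costs some objective.
(x,y)=(0,2): 4·0+5·2=10≤33, 2·0+5·2=10≤11, objective 16.
(x,y)=(1,1): 4·1+5·1=9≤33, 2·1+5·1=7≤11, objective 10.
No feasible integer point exceeds 16.

16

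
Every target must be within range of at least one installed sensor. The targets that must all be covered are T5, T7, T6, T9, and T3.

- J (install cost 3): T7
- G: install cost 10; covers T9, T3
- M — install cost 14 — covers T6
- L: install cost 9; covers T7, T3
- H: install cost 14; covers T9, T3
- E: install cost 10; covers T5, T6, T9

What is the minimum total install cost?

This is an integer covering problem.
The greedy cost-per-new-target heuristic would pick J, E, and L for 22, but a cheaper cover exists.
Choose L and E: together they cover T5, T7, T6, T9, T3 — every target.
Total install cost: 9 + 10 = 19.
No cover costs less than 19.

19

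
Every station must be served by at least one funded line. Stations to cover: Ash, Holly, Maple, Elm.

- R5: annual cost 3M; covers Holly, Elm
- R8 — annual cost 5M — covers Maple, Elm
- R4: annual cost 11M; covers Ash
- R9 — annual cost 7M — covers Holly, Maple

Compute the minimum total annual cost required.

19

Choose R5, R8, and R4: together they cover Ash, Holly, Maple, Elm — every station.
Total annual cost: 3 + 5 + 11 = 19.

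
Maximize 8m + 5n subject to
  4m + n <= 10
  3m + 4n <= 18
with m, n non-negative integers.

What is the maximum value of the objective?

26

Relaxing integrality, the LP optimum is 29.69 at (m,n) = (1.69, 3.23), which is not an integer point.
(m,n)=(2,2): 4·2+1·2=10≤10, 3·2+4·2=14≤18, objective 26.
(m,n)=(1,3): 4·1+1·3=7≤10, 3·1+4·3=15≤18, objective 23.
The best lattice point is (2,2), giving 26.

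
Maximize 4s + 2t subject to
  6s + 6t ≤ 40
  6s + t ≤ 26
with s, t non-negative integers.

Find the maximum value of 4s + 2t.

The continuous relaxation peaks at (3.87, 2.8) with value 21.07; rounding to a feasible lattice point costs some objective.
(s,t)=(4,2): 6·4+6·2=36≤40, 6·4+1·2=26≤26, objective 20.
(s,t)=(3,3): 6·3+6·3=36≤40, 6·3+1·3=21≤26, objective 18.
(s,t)=(4,1): 6·4+6·1=30≤40, 6·4+1·1=25≤26, objective 18.
(s,t)=(3,2): 6·3+6·2=30≤40, 6·3+1·2=20≤26, objective 16.
The best lattice point is (4,2), giving 20.

20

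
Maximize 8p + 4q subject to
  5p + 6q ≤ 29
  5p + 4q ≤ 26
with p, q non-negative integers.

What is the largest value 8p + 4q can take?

40

Relaxing integrality, the LP optimum is 41.60 at (p,q) = (5.2, 0), which is not an integer point.
(p,q)=(5,0): 5·5+6·0=25≤29, 5·5+4·0=25≤26, objective 40.
(p,q)=(4,1): 5·4+6·1=26≤29, 5·4+4·1=24≤26, objective 36.
(p,q)=(4,0): 5·4+6·0=20≤29, 5·4+4·0=20≤26, objective 32.
No feasible integer point exceeds 40.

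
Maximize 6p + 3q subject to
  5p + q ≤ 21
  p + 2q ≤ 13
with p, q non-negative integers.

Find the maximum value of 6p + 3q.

The continuous relaxation peaks at (3.22, 4.89) with value 34.00; rounding to a feasible lattice point costs some objective.
(p,q)=(3,5) is feasible, giving 33.
(p,q)=(3,4) is feasible, giving 30.
(p,q)=(3,3) is feasible, giving 27.
(p,q)=(2,5) is feasible, giving 27.
Maximum is 33 at (p,q)=(3,5).

33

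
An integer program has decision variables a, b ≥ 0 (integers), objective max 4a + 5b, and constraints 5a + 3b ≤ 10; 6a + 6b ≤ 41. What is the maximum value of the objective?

Relaxing integrality, the LP optimum is 16.67 at (a,b) = (0, 3.33), which is not an integer point.
(a,b)=(0,3): 5·0+3·3=9≤10, 6·0+6·3=18≤41, objective 15.
(a,b)=(0,2): 5·0+3·2=6≤10, 6·0+6·2=12≤41, objective 10.
No feasible integer point exceeds 15.

15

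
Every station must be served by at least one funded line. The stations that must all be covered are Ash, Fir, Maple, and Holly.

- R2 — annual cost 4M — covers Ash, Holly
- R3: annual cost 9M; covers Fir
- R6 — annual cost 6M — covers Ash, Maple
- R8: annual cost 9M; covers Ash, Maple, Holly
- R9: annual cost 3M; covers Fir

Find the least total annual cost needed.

12

This is an integer covering problem.
The greedy cost-per-new-station heuristic would pick R2, R9, and R6 for 13, but a cheaper cover exists.
Choose R8 and R9: together they cover Ash, Fir, Maple, Holly — every station.
Total annual cost: 9 + 3 = 12.
No cover costs less than 12.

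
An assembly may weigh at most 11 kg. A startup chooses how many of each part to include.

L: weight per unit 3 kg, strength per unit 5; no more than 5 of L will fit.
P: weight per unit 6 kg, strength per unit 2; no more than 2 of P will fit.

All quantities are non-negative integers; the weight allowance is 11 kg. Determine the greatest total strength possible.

Take 3×L: weight 9 ≤ 11, strength 3·5 = 15.
No other integer combination yields more.

15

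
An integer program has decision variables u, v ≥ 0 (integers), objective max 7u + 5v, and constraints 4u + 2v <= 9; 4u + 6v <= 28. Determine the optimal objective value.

Relaxing integrality, the LP optimum is 22.50 at (u,v) = (0, 4.5), which is not an integer point.
(u,v)=(0,4) is feasible, giving 20.
(u,v)=(0,3) is feasible, giving 15.
No feasible integer point exceeds 20.

20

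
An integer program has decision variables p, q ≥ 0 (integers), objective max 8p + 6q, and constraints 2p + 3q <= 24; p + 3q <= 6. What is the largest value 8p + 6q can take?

48

(p,q)=(6,0): 2·6+3·0=12≤24, 1·6+3·0=6≤6, objective 48.
(p,q)=(5,0): 2·5+3·0=10≤24, 1·5+3·0=5≤6, objective 40.
No feasible integer point exceeds 48.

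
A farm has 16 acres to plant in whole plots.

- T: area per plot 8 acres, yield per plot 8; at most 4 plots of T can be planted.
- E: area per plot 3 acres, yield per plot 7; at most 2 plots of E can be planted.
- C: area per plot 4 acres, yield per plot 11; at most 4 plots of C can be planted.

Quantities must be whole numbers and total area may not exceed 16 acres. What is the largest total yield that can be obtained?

44

Take 4×C: area 16 ≤ 16, yield 4·11 = 44.
C has the best ratio (11/4) and is taken to its limit of 4; remaining capacity is filled optimally with the others.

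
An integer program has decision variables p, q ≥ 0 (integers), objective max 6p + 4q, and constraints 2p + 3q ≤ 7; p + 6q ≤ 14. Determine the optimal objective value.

18

Relaxing integrality, the LP optimum is 21.00 at (p,q) = (3.5, 0), which is not an integer point.
(p,q)=(3,0): 2·3+3·0=6≤7, 1·3+6·0=3≤14, objective 18.
(p,q)=(2,1): 2·2+3·1=7≤7, 1·2+6·1=8≤14, objective 16.
(p,q)=(2,0): 2·2+3·0=4≤7, 1·2+6·0=2≤14, objective 12.
No feasible integer point exceeds 18.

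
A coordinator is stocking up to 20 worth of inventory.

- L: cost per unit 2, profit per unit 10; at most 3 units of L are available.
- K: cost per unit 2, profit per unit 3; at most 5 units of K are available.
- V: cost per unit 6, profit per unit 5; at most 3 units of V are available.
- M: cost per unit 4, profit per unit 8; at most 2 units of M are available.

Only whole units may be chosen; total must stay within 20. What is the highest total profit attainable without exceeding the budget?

This is a bounded integer knapsack.
3×L, 3×K, and 2×M: cost 20 ≤ 20, profit 3·10 + 3·3 + 2·8 = 55.
3×L, 5×K, and 1×M: cost 20 ≤ 20, profit 3·10 + 5·3 + 1·8 = 53.
Best is 55.

55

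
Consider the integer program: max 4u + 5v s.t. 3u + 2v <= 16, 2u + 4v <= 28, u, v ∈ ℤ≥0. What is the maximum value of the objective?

The continuous relaxation peaks at (1, 6.5) with value 36.50; rounding to a feasible lattice point costs some objective.
(u,v)=(0,7): 3·0+2·7=14≤16, 2·0+4·7=28≤28, objective 35.
(u,v)=(1,6): 3·1+2·6=15≤16, 2·1+4·6=26≤28, objective 34.
(u,v)=(2,5): 3·2+2·5=16≤16, 2·2+4·5=24≤28, objective 33.
No feasible integer point exceeds 35.

35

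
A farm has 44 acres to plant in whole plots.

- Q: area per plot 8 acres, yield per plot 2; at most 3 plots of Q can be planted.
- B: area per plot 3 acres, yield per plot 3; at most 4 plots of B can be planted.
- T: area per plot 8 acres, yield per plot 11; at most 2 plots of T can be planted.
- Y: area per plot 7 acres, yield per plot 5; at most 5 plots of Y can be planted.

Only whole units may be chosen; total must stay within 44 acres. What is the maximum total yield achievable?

44

4×B, 2×T, and 2×Y: area 42 ≤ 44, yield 4·3 + 2·11 + 2·5 = 44.
2×B, 2×T, and 3×Y: area 43 ≤ 44, yield 2·3 + 2·11 + 3·5 = 43.
Best is 44.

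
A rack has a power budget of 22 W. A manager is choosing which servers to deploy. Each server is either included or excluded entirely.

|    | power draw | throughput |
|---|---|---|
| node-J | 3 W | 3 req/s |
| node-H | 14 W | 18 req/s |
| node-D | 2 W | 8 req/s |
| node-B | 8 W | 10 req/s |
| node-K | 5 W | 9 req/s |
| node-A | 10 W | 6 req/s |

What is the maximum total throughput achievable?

This is a 0-1 knapsack instance.
node-H + node-D + node-K: power draw 14 + 2 + 5 = 21 ≤ 22, throughput 18 + 8 + 9 = 35.
node-J + node-D + node-B + node-K: power draw 3 + 2 + 8 + 5 = 18 ≤ 22, throughput 3 + 8 + 10 + 9 = 30.
Best is node-H, node-D, and node-K with total throughput 35.

35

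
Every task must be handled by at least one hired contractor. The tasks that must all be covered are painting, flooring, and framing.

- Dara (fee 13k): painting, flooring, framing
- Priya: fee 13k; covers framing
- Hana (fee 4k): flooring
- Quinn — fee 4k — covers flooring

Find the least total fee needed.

Dara alone covers painting, flooring, framing — every task.
Total fee: 13.

13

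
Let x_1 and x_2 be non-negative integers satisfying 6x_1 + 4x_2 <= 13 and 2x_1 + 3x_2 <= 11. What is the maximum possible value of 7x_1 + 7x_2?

21

(x_1,x_2)=(0,3): 6·0+4·3=12≤13, 2·0+3·3=9≤11, objective 21.
(x_1,x_2)=(0,2): 6·0+4·2=8≤13, 2·0+3·2=6≤11, objective 14.
The best lattice point is (0,3), giving 21.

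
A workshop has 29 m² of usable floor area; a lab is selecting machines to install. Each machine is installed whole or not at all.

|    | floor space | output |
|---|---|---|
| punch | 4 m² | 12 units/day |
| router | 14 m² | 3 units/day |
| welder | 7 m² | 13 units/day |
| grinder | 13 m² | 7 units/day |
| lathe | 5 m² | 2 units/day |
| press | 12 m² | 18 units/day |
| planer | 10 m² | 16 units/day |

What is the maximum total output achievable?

47

Allowing fractional choices, the relaxed optimum would be about 53.0, but machines are indivisible.
welder + press + planer: floor space 7 + 12 + 10 = 29 ≤ 29, output 13 + 18 + 16 = 47.
punch + press + planer: floor space 4 + 12 + 10 = 26 ≤ 29, output 12 + 18 + 16 = 46.
Best is welder, press, and planer with total output 47.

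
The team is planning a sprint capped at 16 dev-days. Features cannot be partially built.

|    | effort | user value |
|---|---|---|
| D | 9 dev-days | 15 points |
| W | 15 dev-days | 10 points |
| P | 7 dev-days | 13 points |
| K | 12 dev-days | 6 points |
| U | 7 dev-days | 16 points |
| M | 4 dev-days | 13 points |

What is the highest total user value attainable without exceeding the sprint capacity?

31

Allowing fractional choices, the relaxed optimum would be about 38.3, but features are indivisible.
U + M: effort 7 + 4 = 11 ≤ 16, user value 16 + 13 = 29.
P + U: effort 7 + 7 = 14 ≤ 16, user value 13 + 16 = 29.
D + U: effort 9 + 7 = 16 ≤ 16, user value 15 + 16 = 31.
Best is D and U with total user value 31.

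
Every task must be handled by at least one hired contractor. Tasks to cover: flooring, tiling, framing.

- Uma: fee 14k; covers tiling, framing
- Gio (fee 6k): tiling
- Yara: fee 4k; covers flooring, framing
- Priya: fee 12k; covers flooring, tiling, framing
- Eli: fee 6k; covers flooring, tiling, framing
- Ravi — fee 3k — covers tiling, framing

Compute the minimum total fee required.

6

The greedy cost-per-new-task heuristic would pick Ravi and Yara for 7, but a cheaper cover exists.
Eli alone covers flooring, tiling, framing — every task.
Total fee: 6.
No cover costs less than 6.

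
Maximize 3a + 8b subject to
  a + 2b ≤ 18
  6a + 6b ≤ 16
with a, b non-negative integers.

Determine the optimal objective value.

16

The continuous relaxation peaks at (0, 2.67) with value 21.33; rounding to a feasible lattice point costs some objective.
(a,b)=(0,2): 1·0+2·2=4≤18, 6·0+6·2=12≤16, objective 16.
(a,b)=(1,1): 1·1+2·1=3≤18, 6·1+6·1=12≤16, objective 11.
(a,b)=(0,1): 1·0+2·1=2≤18, 6·0+6·1=6≤16, objective 8.
No feasible integer point exceeds 16.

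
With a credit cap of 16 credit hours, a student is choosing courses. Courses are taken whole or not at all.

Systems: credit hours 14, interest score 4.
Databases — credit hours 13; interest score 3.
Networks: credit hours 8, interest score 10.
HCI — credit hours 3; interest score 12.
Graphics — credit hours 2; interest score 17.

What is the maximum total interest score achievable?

39

Allowing fractional choices, the relaxed optimum would be about 39.9, but courses are indivisible.
HCI + Graphics: credit hours 3 + 2 = 5 ≤ 16, interest score 12 + 17 = 29.
Networks + HCI + Graphics: credit hours 8 + 3 + 2 = 13 ≤ 16, interest score 10 + 12 + 17 = 39.
Best is Networks, HCI, and Graphics with total interest score 39.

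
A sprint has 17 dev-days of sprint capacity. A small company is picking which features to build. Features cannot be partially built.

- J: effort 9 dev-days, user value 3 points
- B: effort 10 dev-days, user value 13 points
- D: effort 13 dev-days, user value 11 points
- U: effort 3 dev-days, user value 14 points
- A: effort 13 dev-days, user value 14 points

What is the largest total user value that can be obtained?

Take U and A: effort 3 + 13 = 16 ≤ 17, user value 14 + 14 = 28.
No other feasible combination does better.

28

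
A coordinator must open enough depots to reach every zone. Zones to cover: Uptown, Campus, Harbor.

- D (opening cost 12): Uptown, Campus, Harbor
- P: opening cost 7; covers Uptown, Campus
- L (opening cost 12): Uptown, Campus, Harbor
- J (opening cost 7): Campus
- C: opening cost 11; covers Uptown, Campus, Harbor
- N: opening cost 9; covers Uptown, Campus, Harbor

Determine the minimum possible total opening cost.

9

N alone covers Uptown, Campus, Harbor — every zone.
Total opening cost: 9.
No cover costs less than 9.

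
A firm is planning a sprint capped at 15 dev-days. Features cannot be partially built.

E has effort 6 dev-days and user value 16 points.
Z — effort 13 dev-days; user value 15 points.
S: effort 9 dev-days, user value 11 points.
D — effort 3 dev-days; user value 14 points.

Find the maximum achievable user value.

E + S: effort 6 + 9 = 15 ≤ 15, user value 16 + 11 = 27.
E + D: effort 6 + 3 = 9 ≤ 15, user value 16 + 14 = 30.
Best is E and D with total user value 30.

30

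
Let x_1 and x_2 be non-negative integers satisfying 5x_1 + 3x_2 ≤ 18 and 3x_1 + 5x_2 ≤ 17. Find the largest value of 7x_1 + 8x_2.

30

Relaxing integrality, the LP optimum is 32.56 at (x_1,x_2) = (2.44, 1.94), which is not an integer point.
(x_1,x_2)=(2,2): 5·2+3·2=16≤18, 3·2+5·2=16≤17, objective 30.
(x_1,x_2)=(3,1): 5·3+3·1=18≤18, 3·3+5·1=14≤17, objective 29.
The best lattice point is (2,2), giving 30.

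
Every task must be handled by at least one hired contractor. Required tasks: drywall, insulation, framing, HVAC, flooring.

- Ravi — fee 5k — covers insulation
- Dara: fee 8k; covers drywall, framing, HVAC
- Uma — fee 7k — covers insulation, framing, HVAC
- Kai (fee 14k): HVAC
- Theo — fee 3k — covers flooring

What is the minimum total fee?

This is an integer covering problem.
The greedy cost-per-new-task heuristic would pick Uma, Theo, and Dara for 18, but a cheaper cover exists.
Choose Ravi, Dara, and Theo: together they cover drywall, insulation, framing, HVAC, flooring — every task.
Total fee: 5 + 8 + 3 = 16.
No cover costs less than 16.

16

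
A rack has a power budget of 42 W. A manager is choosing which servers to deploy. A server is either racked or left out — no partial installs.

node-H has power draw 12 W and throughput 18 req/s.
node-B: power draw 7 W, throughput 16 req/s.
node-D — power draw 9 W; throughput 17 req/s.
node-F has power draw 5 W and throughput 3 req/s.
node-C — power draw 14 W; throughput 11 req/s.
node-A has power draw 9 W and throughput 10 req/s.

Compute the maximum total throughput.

Allowing fractional choices, the relaxed optimum would be about 64.9, but servers are indivisible.
node-H + node-B + node-D + node-C: power draw 12 + 7 + 9 + 14 = 42 ≤ 42, throughput 18 + 16 + 17 + 11 = 62.
node-H + node-B + node-D + node-F + node-A: power draw 12 + 7 + 9 + 5 + 9 = 42 ≤ 42, throughput 18 + 16 + 17 + 3 + 10 = 64.
Best is node-H, node-B, node-D, node-F, and node-A with total throughput 64.

64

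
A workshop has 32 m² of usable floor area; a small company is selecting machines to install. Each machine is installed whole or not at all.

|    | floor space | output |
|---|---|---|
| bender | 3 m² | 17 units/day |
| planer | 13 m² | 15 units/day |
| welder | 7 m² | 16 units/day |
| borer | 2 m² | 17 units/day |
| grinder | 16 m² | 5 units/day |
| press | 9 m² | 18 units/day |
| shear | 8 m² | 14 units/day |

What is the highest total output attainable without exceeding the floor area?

82

This is a 0-1 knapsack instance.
Allowing fractional choices, the relaxed optimum would be about 85.5, but machines are indivisible.
bender + welder + borer + press: floor space 3 + 7 + 2 + 9 = 21 ≤ 32, output 17 + 16 + 17 + 18 = 68.
bender + welder + borer + press + shear: floor space 3 + 7 + 2 + 9 + 8 = 29 ≤ 32, output 17 + 16 + 17 + 18 + 14 = 82.
Best is bender, welder, borer, press, and shear with total output 82.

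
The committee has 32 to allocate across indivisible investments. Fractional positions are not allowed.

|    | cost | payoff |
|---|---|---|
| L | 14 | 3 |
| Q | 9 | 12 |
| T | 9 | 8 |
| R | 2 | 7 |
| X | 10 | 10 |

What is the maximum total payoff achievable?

37

This is an integer program with binary decision variables.
Allowing fractional choices, the relaxed optimum would be about 37.4, but investments are indivisible.
Q + T + X: cost 9 + 9 + 10 = 28 ≤ 32, payoff 12 + 8 + 10 = 30.
Q + T + R + X: cost 9 + 9 + 2 + 10 = 30 ≤ 32, payoff 12 + 8 + 7 + 10 = 37.
Q + R + X: cost 9 + 2 + 10 = 21 ≤ 32, payoff 12 + 7 + 10 = 29.
Best is Q, T, R, and X with total payoff 37.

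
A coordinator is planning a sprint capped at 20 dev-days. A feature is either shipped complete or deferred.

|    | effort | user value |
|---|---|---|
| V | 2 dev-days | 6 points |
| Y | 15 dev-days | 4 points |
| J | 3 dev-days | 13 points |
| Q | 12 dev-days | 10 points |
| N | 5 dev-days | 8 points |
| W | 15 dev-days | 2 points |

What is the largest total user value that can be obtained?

31

This is a 0-1 knapsack instance.
J + Q + N: effort 3 + 12 + 5 = 20 ≤ 20, user value 13 + 10 + 8 = 31.
V + J + Q: effort 2 + 3 + 12 = 17 ≤ 20, user value 6 + 13 + 10 = 29.
Best is J, Q, and N with total user value 31.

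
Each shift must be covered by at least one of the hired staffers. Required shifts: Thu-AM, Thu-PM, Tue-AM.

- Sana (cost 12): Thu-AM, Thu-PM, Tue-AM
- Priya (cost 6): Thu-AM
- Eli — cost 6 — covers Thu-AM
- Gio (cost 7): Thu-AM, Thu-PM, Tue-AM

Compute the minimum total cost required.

Gio alone covers Thu-AM, Thu-PM, Tue-AM — every shift.
Total cost: 7.
No cover costs less than 7.

7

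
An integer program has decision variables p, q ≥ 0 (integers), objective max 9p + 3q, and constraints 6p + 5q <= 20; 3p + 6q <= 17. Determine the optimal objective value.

Relaxing integrality, the LP optimum is 30.00 at (p,q) = (3.33, 0), which is not an integer point.
(p,q)=(3,0): 6·3+5·0=18≤20, 3·3+6·0=9≤17, objective 27.
(p,q)=(2,1): 6·2+5·1=17≤20, 3·2+6·1=12≤17, objective 21.
No feasible integer point exceeds 27.

27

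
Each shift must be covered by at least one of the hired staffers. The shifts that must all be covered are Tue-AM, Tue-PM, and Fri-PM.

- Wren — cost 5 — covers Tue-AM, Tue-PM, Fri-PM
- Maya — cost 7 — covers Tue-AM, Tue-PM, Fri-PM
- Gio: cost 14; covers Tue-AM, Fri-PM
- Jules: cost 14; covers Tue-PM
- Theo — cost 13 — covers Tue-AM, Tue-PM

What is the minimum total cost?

This is a weighted set-cover instance.
Wren alone covers Tue-AM, Tue-PM, Fri-PM — every shift.
Total cost: 5.
No cover costs less than 5.

5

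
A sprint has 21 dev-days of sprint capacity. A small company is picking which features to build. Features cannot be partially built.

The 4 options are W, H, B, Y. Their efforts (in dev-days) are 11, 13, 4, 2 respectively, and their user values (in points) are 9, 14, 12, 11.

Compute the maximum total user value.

37

This is an integer program with binary decision variables.
W + B + Y: effort 11 + 4 + 2 = 17 ≤ 21, user value 9 + 12 + 11 = 32.
H + B + Y: effort 13 + 4 + 2 = 19 ≤ 21, user value 14 + 12 + 11 = 37.
Best is H, B, and Y with total user value 37.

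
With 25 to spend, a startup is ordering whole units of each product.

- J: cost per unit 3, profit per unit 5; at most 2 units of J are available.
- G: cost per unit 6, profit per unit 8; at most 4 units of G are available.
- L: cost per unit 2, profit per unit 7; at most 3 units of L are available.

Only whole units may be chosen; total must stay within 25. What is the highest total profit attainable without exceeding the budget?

2×J, 2×G, and 3×L: cost 24 ≤ 25, profit 2·5 + 2·8 + 3·7 = 47.
3×G and 3×L: cost 24 ≤ 25, profit 3·8 + 3·7 = 45.
Best is 47.

47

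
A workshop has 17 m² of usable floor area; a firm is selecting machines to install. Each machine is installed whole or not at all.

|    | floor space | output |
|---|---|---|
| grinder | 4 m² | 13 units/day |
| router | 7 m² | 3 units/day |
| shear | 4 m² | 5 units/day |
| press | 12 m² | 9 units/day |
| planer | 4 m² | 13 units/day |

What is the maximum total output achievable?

31

Take grinder, shear, and planer: floor space 4 + 4 + 4 = 12 ≤ 17, output 13 + 5 + 13 = 31.
No other feasible combination does better.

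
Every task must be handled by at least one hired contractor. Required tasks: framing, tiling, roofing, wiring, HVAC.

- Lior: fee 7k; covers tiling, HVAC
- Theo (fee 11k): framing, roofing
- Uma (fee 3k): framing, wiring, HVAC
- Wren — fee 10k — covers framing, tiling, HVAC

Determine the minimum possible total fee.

21

Choose Lior, Theo, and Uma: together they cover framing, tiling, roofing, wiring, HVAC — every task.
Total fee: 7 + 11 + 3 = 21.
No cover costs less than 21.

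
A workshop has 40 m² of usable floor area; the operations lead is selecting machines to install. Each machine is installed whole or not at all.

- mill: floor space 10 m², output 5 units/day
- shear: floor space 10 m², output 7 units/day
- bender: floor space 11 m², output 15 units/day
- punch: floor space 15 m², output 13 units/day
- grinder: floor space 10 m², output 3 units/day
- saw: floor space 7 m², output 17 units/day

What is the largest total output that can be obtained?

45

This is an integer program with binary decision variables.
Take bender, punch, and saw: floor space 11 + 15 + 7 = 33 ≤ 40, output 15 + 13 + 17 = 45.
No other feasible combination does better.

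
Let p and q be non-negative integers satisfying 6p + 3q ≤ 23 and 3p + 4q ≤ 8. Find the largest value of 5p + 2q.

The continuous relaxation peaks at (2.67, 0) with value 13.33; rounding to a feasible lattice point costs some objective.
(p,q)=(2,0) is feasible, giving 10.
(p,q)=(1,1) is feasible, giving 7.
No feasible integer point exceeds 10.

10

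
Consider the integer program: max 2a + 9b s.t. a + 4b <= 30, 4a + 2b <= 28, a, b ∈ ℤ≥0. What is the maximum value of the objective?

(a,b)=(2,7): 1·2+4·7=30≤30, 4·2+2·7=22≤28, objective 67.
(a,b)=(1,7): 1·1+4·7=29≤30, 4·1+2·7=18≤28, objective 65.
(a,b)=(0,7): 1·0+4·7=28≤30, 4·0+2·7=14≤28, objective 63.
(a,b)=(3,6): 1·3+4·6=27≤30, 4·3+2·6=24≤28, objective 60.
No feasible integer point exceeds 67.

67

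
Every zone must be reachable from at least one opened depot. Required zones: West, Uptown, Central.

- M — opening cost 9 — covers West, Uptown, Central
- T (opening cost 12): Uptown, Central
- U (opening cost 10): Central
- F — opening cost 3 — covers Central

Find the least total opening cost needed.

M alone covers West, Uptown, Central — every zone.
Total opening cost: 9.
No cover costs less than 9.

9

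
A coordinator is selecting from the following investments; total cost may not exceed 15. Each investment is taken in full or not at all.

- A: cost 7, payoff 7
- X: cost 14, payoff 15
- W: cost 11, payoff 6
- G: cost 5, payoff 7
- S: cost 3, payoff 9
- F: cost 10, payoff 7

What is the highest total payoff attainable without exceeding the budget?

23

G + S: cost 5 + 3 = 8 ≤ 15, payoff 7 + 9 = 16.
A + G + S: cost 7 + 5 + 3 = 15 ≤ 15, payoff 7 + 7 + 9 = 23.
A + S: cost 7 + 3 = 10 ≤ 15, payoff 7 + 9 = 16.
Best is A, G, and S with total payoff 23.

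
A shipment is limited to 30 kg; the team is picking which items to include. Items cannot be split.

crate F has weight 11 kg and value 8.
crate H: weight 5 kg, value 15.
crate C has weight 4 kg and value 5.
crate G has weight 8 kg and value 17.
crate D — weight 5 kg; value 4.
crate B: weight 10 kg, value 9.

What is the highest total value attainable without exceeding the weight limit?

Allowing fractional choices, the relaxed optimum would be about 48.4, but items are indivisible.
crate H + crate G + crate D + crate B: weight 5 + 8 + 5 + 10 = 28 ≤ 30, value 15 + 17 + 4 + 9 = 45.
crate H + crate C + crate G + crate B: weight 5 + 4 + 8 + 10 = 27 ≤ 30, value 15 + 5 + 17 + 9 = 46.
crate F + crate H + crate C + crate G: weight 11 + 5 + 4 + 8 = 28 ≤ 30, value 8 + 15 + 5 + 17 = 45.
Best is crate H, crate C, crate G, and crate B with total value 46.

46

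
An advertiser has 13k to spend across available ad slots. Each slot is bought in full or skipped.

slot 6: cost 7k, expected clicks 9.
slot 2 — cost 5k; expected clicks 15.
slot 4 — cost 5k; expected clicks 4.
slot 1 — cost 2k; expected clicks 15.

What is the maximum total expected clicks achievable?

34

slot 2 + slot 4 + slot 1: cost 5 + 5 + 2 = 12 ≤ 13, expected clicks 15 + 4 + 15 = 34.
slot 2 + slot 1: cost 5 + 2 = 7 ≤ 13, expected clicks 15 + 15 = 30.
slot 6 + slot 1: cost 7 + 2 = 9 ≤ 13, expected clicks 9 + 15 = 24.
Best is slot 2, slot 4, and slot 1 with total expected clicks 34.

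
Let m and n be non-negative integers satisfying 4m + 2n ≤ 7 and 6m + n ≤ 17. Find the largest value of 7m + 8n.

24

(m,n)=(0,3): 4·0+2·3=6≤7, 6·0+1·3=3≤17, objective 24.
(m,n)=(0,2): 4·0+2·2=4≤7, 6·0+1·2=2≤17, objective 16.
The best lattice point is (0,3), giving 24.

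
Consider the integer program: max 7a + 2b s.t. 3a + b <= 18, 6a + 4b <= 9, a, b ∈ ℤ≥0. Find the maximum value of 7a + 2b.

7

The continuous relaxation peaks at (1.5, 0) with value 10.50; rounding to a feasible lattice point costs some objective.
(a,b)=(1,0): 3·1+1·0=3≤18, 6·1+4·0=6≤9, objective 7.
(a,b)=(0,1): 3·0+1·1=1≤18, 6·0+4·1=4≤9, objective 2.
(a,b)=(0,0): 3·0+1·0=0≤18, 6·0+4·0=0≤9, objective 0.
No feasible integer point exceeds 7.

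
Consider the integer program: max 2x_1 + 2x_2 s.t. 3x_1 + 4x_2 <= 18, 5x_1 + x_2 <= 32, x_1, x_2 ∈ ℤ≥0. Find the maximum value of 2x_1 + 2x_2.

(x_1,x_2)=(6,0): 3·6+4·0=18≤18, 5·6+1·0=30≤32, objective 12.
(x_1,x_2)=(5,0): 3·5+4·0=15≤18, 5·5+1·0=25≤32, objective 10.
Maximum is 12 at (x_1,x_2)=(6,0).

12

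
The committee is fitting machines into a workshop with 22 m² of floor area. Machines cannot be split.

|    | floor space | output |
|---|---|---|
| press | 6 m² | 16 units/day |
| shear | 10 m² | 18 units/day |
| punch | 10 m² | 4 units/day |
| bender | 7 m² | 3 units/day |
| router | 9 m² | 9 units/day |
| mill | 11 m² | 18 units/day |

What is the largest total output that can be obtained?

Treat it as a binary knapsack problem.
shear + mill: floor space 10 + 11 = 21 ≤ 22, output 18 + 18 = 36.
press + shear: floor space 6 + 10 = 16 ≤ 22, output 16 + 18 = 34.
Best is shear and mill with total output 36.

36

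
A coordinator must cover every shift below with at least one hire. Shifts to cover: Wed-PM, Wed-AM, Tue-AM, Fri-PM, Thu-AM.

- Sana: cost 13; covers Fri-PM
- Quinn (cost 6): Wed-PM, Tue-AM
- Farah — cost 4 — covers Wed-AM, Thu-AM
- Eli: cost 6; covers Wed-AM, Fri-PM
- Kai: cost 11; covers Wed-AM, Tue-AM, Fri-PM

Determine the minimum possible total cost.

16

Choose Quinn, Farah, and Eli: together they cover Wed-PM, Wed-AM, Tue-AM, Fri-PM, Thu-AM — every shift.
Total cost: 6 + 4 + 6 = 16.
No cover costs less than 16.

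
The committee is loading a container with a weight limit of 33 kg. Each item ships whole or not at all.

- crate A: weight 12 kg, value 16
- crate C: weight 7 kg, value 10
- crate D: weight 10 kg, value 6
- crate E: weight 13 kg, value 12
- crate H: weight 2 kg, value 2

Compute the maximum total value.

38

Take crate A, crate C, and crate E: weight 12 + 7 + 13 = 32 ≤ 33, value 16 + 10 + 12 = 38.
No other feasible combination does better.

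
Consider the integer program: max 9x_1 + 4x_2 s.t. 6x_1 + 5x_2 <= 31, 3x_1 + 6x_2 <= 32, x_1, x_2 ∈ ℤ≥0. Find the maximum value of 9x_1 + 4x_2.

Relaxing integrality, the LP optimum is 46.50 at (x_1,x_2) = (5.17, 0), which is not an integer point.
(x_1,x_2)=(5,0): 6·5+5·0=30≤31, 3·5+6·0=15≤32, objective 45.
(x_1,x_2)=(4,1): 6·4+5·1=29≤31, 3·4+6·1=18≤32, objective 40.
(x_1,x_2)=(4,0): 6·4+5·0=24≤31, 3·4+6·0=12≤32, objective 36.
The best lattice point is (5,0), giving 45.

45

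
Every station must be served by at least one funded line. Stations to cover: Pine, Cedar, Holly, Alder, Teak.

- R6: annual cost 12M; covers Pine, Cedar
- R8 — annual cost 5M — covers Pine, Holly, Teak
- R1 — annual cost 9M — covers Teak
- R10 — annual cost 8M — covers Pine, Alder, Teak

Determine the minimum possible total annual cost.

25

Choose R6, R8, and R10: together they cover Pine, Cedar, Holly, Alder, Teak — every station.
Total annual cost: 12 + 5 + 8 = 25.
No cover costs less than 25.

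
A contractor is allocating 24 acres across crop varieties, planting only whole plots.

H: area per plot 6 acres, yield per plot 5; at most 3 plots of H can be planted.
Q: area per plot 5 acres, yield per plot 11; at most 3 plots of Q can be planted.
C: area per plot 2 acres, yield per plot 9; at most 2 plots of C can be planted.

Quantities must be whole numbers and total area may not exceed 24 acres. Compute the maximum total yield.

51

This is a bounded integer knapsack.
C has the best ratio (9/2); taking only C gives at most 2×9 = 18 (stopped by the supply cap of 2).
Mixing does better — 3×Q and 2×C: area 19 ≤ 24, yield 3·11 + 2·9 = 51.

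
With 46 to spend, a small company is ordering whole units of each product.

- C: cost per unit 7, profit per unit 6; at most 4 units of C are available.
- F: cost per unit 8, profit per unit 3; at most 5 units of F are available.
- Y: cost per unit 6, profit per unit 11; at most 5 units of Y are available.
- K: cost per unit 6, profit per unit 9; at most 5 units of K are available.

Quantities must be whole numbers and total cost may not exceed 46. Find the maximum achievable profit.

73

This is a bounded integer knapsack.
Take 5×Y and 2×K: cost 42 ≤ 46, profit 5·11 + 2·9 = 73.
Y has the best ratio (11/6) and is taken to its limit of 5; remaining capacity is filled optimally with the others.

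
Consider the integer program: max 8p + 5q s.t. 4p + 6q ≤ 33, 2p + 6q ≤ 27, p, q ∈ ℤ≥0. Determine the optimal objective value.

64

(p,q)=(8,0): 4·8+6·0=32≤33, 2·8+6·0=16≤27, objective 64.
(p,q)=(7,0): 4·7+6·0=28≤33, 2·7+6·0=14≤27, objective 56.
The best lattice point is (8,0), giving 64.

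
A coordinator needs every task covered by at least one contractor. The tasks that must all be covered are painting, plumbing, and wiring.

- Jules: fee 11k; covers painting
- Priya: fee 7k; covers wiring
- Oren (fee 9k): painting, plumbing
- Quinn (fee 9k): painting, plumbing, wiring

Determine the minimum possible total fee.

Quinn alone covers painting, plumbing, wiring — every task.
Total fee: 9.
No cover costs less than 9.

9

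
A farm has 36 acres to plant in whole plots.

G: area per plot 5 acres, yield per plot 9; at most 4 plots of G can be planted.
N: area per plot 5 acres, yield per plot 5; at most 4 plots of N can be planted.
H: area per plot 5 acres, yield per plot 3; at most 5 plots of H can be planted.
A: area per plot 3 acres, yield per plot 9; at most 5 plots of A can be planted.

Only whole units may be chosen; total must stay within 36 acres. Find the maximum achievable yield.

3×G, 1×N, and 5×A: area 35 ≤ 36, yield 3·9 + 1·5 + 5·9 = 77.
4×G and 5×A: area 35 ≤ 36, yield 4·9 + 5·9 = 81.
Best is 81.

81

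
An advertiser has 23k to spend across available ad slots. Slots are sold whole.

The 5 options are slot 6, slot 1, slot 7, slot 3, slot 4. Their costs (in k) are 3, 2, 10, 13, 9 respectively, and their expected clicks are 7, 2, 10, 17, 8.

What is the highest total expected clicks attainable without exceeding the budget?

27

Take slot 7 and slot 3: cost 10 + 13 = 23 ≤ 23, expected clicks 10 + 17 = 27.
No other feasible combination does better.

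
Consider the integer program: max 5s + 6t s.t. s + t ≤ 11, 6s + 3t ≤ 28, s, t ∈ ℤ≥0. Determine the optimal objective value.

54

Relaxing integrality, the LP optimum is 56.00 at (s,t) = (0, 9.33), which is not an integer point.
(s,t)=(0,9): 1·0+1·9=9≤11, 6·0+3·9=27≤28, objective 54.
(s,t)=(0,8): 1·0+1·8=8≤11, 6·0+3·8=24≤28, objective 48.
Maximum is 54 at (s,t)=(0,9).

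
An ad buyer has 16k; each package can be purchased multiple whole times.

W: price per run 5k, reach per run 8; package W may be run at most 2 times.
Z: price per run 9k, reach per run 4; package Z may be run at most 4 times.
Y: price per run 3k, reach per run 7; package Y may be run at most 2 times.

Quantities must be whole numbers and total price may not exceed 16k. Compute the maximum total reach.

Y has the best ratio (7/3); taking only Y gives at most 2×7 = 14 (stopped by the supply cap of 2).
Mixing does better — 2×W and 2×Y: price 16 ≤ 16, reach 2·8 + 2·7 = 30.

30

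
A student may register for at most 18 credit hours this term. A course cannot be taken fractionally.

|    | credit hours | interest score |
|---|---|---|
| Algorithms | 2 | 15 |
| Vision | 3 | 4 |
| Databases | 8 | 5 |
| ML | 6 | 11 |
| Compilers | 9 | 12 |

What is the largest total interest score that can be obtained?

38

This is a 0-1 knapsack instance.
Allowing fractional choices, the relaxed optimum would be about 39.3, but courses are indivisible.
Algorithms + Vision + Compilers: credit hours 2 + 3 + 9 = 14 ≤ 18, interest score 15 + 4 + 12 = 31.
Algorithms + Databases + ML: credit hours 2 + 8 + 6 = 16 ≤ 18, interest score 15 + 5 + 11 = 31.
Algorithms + ML + Compilers: credit hours 2 + 6 + 9 = 17 ≤ 18, interest score 15 + 11 + 12 = 38.
Best is Algorithms, ML, and Compilers with total interest score 38.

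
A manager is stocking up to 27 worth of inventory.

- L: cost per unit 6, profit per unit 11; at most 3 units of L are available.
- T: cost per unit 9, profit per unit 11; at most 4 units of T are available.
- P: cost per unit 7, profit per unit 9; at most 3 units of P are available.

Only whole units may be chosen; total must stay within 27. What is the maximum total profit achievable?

3×L and 1×P: cost 25 ≤ 27, profit 3·11 + 1·9 = 42.
3×L and 1×T: cost 27 ≤ 27, profit 3·11 + 1·11 = 44.
Best is 44.

44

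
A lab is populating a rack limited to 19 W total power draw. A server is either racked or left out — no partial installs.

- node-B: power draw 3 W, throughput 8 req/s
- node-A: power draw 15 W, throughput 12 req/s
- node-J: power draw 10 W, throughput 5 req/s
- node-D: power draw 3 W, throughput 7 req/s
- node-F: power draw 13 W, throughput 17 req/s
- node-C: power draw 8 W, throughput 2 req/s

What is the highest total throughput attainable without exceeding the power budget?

This is a 0-1 knapsack instance.
node-B + node-D + node-F: power draw 3 + 3 + 13 = 19 ≤ 19, throughput 8 + 7 + 17 = 32.
node-B + node-F: power draw 3 + 13 = 16 ≤ 19, throughput 8 + 17 = 25.
node-D + node-F: power draw 3 + 13 = 16 ≤ 19, throughput 7 + 17 = 24.
Best is node-B, node-D, and node-F with total throughput 32.

32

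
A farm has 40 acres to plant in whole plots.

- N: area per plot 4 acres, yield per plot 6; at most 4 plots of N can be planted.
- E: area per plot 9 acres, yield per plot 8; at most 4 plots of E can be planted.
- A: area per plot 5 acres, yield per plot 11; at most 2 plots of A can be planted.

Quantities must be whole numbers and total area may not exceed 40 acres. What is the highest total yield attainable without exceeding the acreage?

56

3×N, 2×E, and 2×A: area 40 ≤ 40, yield 3·6 + 2·8 + 2·11 = 56.
4×N, 1×E, and 2×A: area 35 ≤ 40, yield 4·6 + 1·8 + 2·11 = 54.
Best is 56.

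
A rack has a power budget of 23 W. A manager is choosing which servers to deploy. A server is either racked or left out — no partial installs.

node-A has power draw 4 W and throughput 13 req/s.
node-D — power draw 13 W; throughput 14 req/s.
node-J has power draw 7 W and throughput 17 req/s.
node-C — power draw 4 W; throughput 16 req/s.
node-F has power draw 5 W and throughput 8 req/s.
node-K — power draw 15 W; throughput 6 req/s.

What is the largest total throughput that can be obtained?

54

node-A + node-J + node-C: power draw 4 + 7 + 4 = 15 ≤ 23, throughput 13 + 17 + 16 = 46.
node-A + node-J + node-C + node-F: power draw 4 + 7 + 4 + 5 = 20 ≤ 23, throughput 13 + 17 + 16 + 8 = 54.
Best is node-A, node-J, node-C, and node-F with total throughput 54.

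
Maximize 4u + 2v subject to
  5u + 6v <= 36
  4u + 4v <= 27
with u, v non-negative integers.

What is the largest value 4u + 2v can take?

(u,v)=(6,0): 5·6+6·0=30≤36, 4·6+4·0=24≤27, objective 24.
(u,v)=(5,1): 5·5+6·1=31≤36, 4·5+4·1=24≤27, objective 22.
The best lattice point is (6,0), giving 24.

24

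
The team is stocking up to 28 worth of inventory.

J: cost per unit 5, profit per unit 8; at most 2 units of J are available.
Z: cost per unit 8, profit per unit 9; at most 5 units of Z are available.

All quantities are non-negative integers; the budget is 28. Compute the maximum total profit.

J has the best ratio (8/5); taking only J gives at most 2×8 = 16 (stopped by the supply cap of 2).
Mixing does better — 2×J and 2×Z: cost 26 ≤ 28, profit 2·8 + 2·9 = 34.

34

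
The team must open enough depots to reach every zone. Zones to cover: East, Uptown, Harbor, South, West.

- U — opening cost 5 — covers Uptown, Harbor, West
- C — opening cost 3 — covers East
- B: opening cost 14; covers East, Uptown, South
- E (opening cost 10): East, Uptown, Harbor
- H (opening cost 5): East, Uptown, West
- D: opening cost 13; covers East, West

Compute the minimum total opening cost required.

19

The greedy cost-per-new-zone heuristic would pick U, C, and B for 22, but a cheaper cover exists.
Choose U and B: together they cover East, Uptown, Harbor, South, West — every zone.
Total opening cost: 5 + 14 = 19.
No cover costs less than 19.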